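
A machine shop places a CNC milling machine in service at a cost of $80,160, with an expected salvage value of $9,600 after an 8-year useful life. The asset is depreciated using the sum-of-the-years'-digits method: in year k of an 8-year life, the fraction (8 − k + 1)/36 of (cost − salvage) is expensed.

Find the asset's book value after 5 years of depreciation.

$21,360

Depreciable base = $80,160 − $9,600 = $70,560.
Sum of the years' digits = 8+7+6+5+4+3+2+1 = 36.
Year 1: $70,560 × 8/36 = $15,680. Book value $64,480.
Year 2: $70,560 × 7/36 = $13,720. Book value $50,760.
Year 3: $70,560 × 6/36 = $11,760. Book value $39,000.
Year 4: $70,560 × 5/36 = $9,800. Book value $29,200.
Year 5: $70,560 × 4/36 = $7,840. Book value $21,360.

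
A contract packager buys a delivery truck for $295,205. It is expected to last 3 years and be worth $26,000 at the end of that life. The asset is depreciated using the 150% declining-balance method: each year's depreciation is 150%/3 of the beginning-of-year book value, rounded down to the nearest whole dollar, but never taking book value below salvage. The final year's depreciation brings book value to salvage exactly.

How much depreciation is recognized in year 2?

Depreciable base = $295,205 − $26,000 = $269,205.
Year 1: ⌊$295,205 × 150%/3⌋ = $147,602. Book value $147,603.
Year 2: ⌊$147,603 × 150%/3⌋ = $73,801. Book value $73,802.

$73,801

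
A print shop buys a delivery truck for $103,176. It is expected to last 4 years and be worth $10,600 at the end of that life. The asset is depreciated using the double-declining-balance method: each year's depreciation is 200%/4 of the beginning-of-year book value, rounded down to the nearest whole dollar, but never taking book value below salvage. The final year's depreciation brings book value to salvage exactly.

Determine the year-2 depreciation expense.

Depreciable base = $103,176 − $10,600 = $92,576.
Year 1: ⌊$103,176 × 200%/4⌋ = $51,588. Book value $51,588.
Year 2: ⌊$51,588 × 200%/4⌋ = $25,794. Book value $25,794.

$25,794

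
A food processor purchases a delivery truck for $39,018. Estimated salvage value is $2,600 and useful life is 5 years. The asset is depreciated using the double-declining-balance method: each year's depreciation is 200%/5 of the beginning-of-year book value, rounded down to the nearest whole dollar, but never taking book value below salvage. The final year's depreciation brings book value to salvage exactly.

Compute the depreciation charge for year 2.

Depreciable base = $39,018 − $2,600 = $36,418.
Year 1: ⌊$39,018 × 200%/5⌋ = $15,607. Book value $23,411.
Year 2: ⌊$23,411 × 200%/5⌋ = $9,364. Book value $14,047.

$9,364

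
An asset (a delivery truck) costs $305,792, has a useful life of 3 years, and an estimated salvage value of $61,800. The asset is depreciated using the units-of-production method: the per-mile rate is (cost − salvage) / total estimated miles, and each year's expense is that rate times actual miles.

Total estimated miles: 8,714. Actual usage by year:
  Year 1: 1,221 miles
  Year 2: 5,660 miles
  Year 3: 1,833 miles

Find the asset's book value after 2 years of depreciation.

Depreciable base = $305,792 − $61,800 = $243,992.
Rate = $243,992 / 8,714 miles = $28 per mile.
Year 1: 1,221 × $28 = $34,188. Book value $271,604.
Year 2: 5,660 × $28 = $158,480. Book value $113,124.

$113,124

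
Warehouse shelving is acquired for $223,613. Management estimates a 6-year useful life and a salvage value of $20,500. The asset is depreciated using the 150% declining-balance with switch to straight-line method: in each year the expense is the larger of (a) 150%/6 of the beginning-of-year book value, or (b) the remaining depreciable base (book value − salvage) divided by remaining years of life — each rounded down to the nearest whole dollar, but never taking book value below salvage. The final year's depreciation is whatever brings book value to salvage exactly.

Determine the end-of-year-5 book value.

$45,113

Depreciable base = $223,613 − $20,500 = $203,113.
Year 1: DB = ⌊$223,613 × 150%/6⌋ = $55,903; SL = ⌊$203,113/6⌋ = $33,852 → take DB $55,903. Book value $167,710.
Year 2: DB = ⌊$167,710 × 150%/6⌋ = $41,927; SL = ⌊$147,210/5⌋ = $29,442 → take DB $41,927. Book value $125,783.
Year 3: DB = ⌊$125,783 × 150%/6⌋ = $31,445; SL = ⌊$105,283/4⌋ = $26,320 → take DB $31,445. Book value $94,338.
Year 4: DB = ⌊$94,338 × 150%/6⌋ = $23,584; SL = ⌊$73,838/3⌋ = $24,612 → take SL $24,612. Book value $69,726.
Year 5: DB = ⌊$69,726 × 150%/6⌋ = $17,431; SL = ⌊$49,226/2⌋ = $24,613 → take SL $24,613. Book value $45,113.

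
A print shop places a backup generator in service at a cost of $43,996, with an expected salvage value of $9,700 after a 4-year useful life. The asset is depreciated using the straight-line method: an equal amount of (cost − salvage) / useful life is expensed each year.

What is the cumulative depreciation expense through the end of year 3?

$25,722

Depreciable base = $43,996 − $9,700 = $34,296.
Annual expense = $34,296 / 4 = $8,574.
End of year 1: book value $35,422.
End of year 2: book value $26,848.
End of year 3: book value $18,274.
Accumulated through year 3 = $43,996 − $18,274 = $25,722.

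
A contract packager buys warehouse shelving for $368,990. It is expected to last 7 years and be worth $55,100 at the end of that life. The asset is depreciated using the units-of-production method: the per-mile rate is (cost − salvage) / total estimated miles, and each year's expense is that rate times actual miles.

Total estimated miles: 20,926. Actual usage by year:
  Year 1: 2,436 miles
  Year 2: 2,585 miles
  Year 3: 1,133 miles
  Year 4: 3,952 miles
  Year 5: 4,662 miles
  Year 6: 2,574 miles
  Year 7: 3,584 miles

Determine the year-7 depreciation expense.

$53,760

Depreciable base = $368,990 − $55,100 = $313,890.
Rate = $313,890 / 20,926 miles = $15 per mile.
Year 1: 2,436 × $15 = $36,540. Book value $332,450.
Year 2: 2,585 × $15 = $38,775. Book value $293,675.
Year 3: 1,133 × $15 = $16,995. Book value $276,680.
Year 4: 3,952 × $15 = $59,280. Book value $217,400.
Year 5: 4,662 × $15 = $69,930. Book value $147,470.
Year 6: 2,574 × $15 = $38,610. Book value $108,860.
Year 7: 3,584 × $15 = $53,760. Book value $55,100.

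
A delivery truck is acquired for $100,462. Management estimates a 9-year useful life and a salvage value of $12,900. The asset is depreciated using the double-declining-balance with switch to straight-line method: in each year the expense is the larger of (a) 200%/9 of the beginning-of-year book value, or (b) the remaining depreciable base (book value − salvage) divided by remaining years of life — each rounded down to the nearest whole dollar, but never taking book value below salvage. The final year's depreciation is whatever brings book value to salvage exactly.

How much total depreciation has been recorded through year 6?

$78,221

Depreciable base = $100,462 − $12,900 = $87,562.
Year 1: DB = ⌊$100,462 × 200%/9⌋ = $22,324; SL = ⌊$87,562/9⌋ = $9,729 → take DB $22,324. Book value $78,138.
Year 2: DB = ⌊$78,138 × 200%/9⌋ = $17,364; SL = ⌊$65,238/8⌋ = $8,154 → take DB $17,364. Book value $60,774.
Year 3: DB = ⌊$60,774 × 200%/9⌋ = $13,505; SL = ⌊$47,874/7⌋ = $6,839 → take DB $13,505. Book value $47,269.
Year 4: DB = ⌊$47,269 × 200%/9⌋ = $10,504; SL = ⌊$34,369/6⌋ = $5,728 → take DB $10,504. Book value $36,765.
Year 5: DB = ⌊$36,765 × 200%/9⌋ = $8,170; SL = ⌊$23,865/5⌋ = $4,773 → take DB $8,170. Book value $28,595.
Year 6: DB = ⌊$28,595 × 200%/9⌋ = $6,354; SL = ⌊$15,695/4⌋ = $3,923 → take DB $6,354. Book value $22,241.
Accumulated through year 6 = $100,462 − $22,241 = $78,221.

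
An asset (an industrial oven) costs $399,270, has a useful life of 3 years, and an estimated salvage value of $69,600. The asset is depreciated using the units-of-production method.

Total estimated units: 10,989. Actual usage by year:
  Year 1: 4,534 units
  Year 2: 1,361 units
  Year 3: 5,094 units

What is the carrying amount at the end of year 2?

Depreciable base = $399,270 − $69,600 = $329,670.
Rate = $329,670 / 10,989 units = $30 per unit.
Year 1: 4,534 × $30 = $136,020. Book value $263,250.
Year 2: 1,361 × $30 = $40,830. Book value $222,420.

$222,420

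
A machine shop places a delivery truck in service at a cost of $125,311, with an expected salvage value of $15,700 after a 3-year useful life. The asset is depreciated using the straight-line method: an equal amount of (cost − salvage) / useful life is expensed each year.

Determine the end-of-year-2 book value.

$52,237

Depreciable base = $125,311 − $15,700 = $109,611.
Annual expense = $109,611 / 3 = $36,537.
End of year 1: book value $88,774.
End of year 2: book value $52,237.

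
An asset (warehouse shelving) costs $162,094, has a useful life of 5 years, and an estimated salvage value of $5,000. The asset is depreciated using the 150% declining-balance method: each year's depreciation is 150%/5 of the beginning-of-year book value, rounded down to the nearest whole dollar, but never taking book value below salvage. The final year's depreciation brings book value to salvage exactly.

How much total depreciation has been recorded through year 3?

Depreciable base = $162,094 − $5,000 = $157,094.
Year 1: ⌊$162,094 × 150%/5⌋ = $48,628. Book value $113,466.
Year 2: ⌊$113,466 × 150%/5⌋ = $34,039. Book value $79,427.
Year 3: ⌊$79,427 × 150%/5⌋ = $23,828. Book value $55,599.
Accumulated through year 3 = $162,094 − $55,599 = $106,495.

$106,495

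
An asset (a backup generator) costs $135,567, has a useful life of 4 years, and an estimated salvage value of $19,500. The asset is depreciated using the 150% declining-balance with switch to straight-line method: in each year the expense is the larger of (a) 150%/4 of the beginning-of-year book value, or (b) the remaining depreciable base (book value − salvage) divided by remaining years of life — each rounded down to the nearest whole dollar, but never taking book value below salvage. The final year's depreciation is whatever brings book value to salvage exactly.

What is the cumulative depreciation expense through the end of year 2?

$82,610

Depreciable base = $135,567 − $19,500 = $116,067.
Year 1: DB = ⌊$135,567 × 150%/4⌋ = $50,837; SL = ⌊$116,067/4⌋ = $29,016 → take DB $50,837. Book value $84,730.
Year 2: DB = ⌊$84,730 × 150%/4⌋ = $31,773; SL = ⌊$65,230/3⌋ = $21,743 → take DB $31,773. Book value $52,957.
Accumulated through year 2 = $135,567 − $52,957 = $82,610.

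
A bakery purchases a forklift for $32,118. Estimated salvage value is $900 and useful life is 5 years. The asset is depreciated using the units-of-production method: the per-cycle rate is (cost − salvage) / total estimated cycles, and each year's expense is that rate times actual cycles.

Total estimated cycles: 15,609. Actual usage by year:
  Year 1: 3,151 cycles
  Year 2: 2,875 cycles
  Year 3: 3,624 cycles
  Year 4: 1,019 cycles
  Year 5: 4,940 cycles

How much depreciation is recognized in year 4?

$2,038

Depreciable base = $32,118 − $900 = $31,218.
Rate = $31,218 / 15,609 cycles = $2 per cycle.
Year 1: 3,151 × $2 = $6,302. Book value $25,816.
Year 2: 2,875 × $2 = $5,750. Book value $20,066.
Year 3: 3,624 × $2 = $7,248. Book value $12,818.
Year 4: 1,019 × $2 = $2,038. Book value $10,780.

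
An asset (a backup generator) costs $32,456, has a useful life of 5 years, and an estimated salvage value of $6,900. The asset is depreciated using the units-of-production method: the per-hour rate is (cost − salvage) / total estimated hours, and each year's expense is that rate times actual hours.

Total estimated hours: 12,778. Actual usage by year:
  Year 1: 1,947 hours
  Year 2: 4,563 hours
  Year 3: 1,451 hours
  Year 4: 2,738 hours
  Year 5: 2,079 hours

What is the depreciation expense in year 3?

Depreciable base = $32,456 − $6,900 = $25,556.
Rate = $25,556 / 12,778 hours = $2 per hour.
Year 1: 1,947 × $2 = $3,894. Book value $28,562.
Year 2: 4,563 × $2 = $9,126. Book value $19,436.
Year 3: 1,451 × $2 = $2,902. Book value $16,534.

$2,902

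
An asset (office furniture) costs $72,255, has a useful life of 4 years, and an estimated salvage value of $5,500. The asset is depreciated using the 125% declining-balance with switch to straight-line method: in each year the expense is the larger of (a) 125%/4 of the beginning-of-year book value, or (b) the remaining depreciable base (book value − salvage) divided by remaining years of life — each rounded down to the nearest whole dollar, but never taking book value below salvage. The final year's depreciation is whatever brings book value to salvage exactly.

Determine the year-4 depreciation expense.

Depreciable base = $72,255 − $5,500 = $66,755.
Year 1: DB = ⌊$72,255 × 125%/4⌋ = $22,579; SL = ⌊$66,755/4⌋ = $16,688 → take DB $22,579. Book value $49,676.
Year 2: DB = ⌊$49,676 × 125%/4⌋ = $15,523; SL = ⌊$44,176/3⌋ = $14,725 → take DB $15,523. Book value $34,153.
Year 3: DB = ⌊$34,153 × 125%/4⌋ = $10,672; SL = ⌊$28,653/2⌋ = $14,326 → take SL $14,326. Book value $19,827.
Year 4 (final): $19,827 − $5,500 = $14,327. Book value $5,500.

$14,327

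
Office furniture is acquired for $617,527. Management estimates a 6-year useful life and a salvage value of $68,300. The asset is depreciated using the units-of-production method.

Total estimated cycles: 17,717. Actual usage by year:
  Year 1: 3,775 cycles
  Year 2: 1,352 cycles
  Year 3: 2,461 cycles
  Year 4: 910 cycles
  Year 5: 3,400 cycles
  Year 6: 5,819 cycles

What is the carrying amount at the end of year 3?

$382,299

Depreciable base = $617,527 − $68,300 = $549,227.
Rate = $549,227 / 17,717 cycles = $31 per cycle.
Year 1: 3,775 × $31 = $117,025. Book value $500,502.
Year 2: 1,352 × $31 = $41,912. Book value $458,590.
Year 3: 2,461 × $31 = $76,291. Book value $382,299.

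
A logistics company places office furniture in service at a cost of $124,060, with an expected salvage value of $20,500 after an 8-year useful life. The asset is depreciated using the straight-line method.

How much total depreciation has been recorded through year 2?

$25,890

Depreciable base = $124,060 − $20,500 = $103,560.
Annual expense = $103,560 / 8 = $12,945.
End of year 1: book value $111,115.
End of year 2: book value $98,170.
Accumulated through year 2 = $124,060 − $98,170 = $25,890.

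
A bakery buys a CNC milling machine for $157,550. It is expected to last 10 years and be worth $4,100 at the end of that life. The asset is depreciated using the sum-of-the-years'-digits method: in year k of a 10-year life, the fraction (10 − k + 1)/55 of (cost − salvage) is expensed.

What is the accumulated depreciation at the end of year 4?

Depreciable base = $157,550 − $4,100 = $153,450.
Sum of the years' digits = 10+9+8+7+6+5+4+3+2+1 = 55.
Year 1: $153,450 × 10/55 = $27,900. Book value $129,650.
Year 2: $153,450 × 9/55 = $25,110. Book value $104,540.
Year 3: $153,450 × 8/55 = $22,320. Book value $82,220.
Year 4: $153,450 × 7/55 = $19,530. Book value $62,690.
Accumulated through year 4 = $157,550 − $62,690 = $94,860.

$94,860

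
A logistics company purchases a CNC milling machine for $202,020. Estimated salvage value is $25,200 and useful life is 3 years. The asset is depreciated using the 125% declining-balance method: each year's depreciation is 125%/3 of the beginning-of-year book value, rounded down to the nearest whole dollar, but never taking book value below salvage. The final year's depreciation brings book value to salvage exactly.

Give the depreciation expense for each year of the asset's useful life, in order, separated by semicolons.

Depreciable base = $202,020 − $25,200 = $176,820.
Year 1: ⌊$202,020 × 125%/3⌋ = $84,175. Book value $117,845.
Year 2: ⌊$117,845 × 125%/3⌋ = $49,102. Book value $68,743.
Year 3 (final): $68,743 − $25,200 = $43,543. Book value $25,200.

$84,175; $49,102; $43,543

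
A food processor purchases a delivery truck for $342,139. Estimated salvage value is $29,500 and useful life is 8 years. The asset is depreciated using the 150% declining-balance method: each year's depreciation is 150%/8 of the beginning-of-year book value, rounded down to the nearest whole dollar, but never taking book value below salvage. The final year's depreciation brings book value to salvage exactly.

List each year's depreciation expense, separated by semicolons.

$64,151; $52,122; $42,349; $34,409; $27,957; $22,715; $18,456; $50,480

Depreciable base = $342,139 − $29,500 = $312,639.
Year 1: ⌊$342,139 × 150%/8⌋ = $64,151. Book value $277,988.
Year 2: ⌊$277,988 × 150%/8⌋ = $52,122. Book value $225,866.
Year 3: ⌊$225,866 × 150%/8⌋ = $42,349. Book value $183,517.
Year 4: ⌊$183,517 × 150%/8⌋ = $34,409. Book value $149,108.
Year 5: ⌊$149,108 × 150%/8⌋ = $27,957. Book value $121,151.
Year 6: ⌊$121,151 × 150%/8⌋ = $22,715. Book value $98,436.
Year 7: ⌊$98,436 × 150%/8⌋ = $18,456. Book value $79,980.
Year 8 (final): $79,980 − $29,500 = $50,480. Book value $29,500.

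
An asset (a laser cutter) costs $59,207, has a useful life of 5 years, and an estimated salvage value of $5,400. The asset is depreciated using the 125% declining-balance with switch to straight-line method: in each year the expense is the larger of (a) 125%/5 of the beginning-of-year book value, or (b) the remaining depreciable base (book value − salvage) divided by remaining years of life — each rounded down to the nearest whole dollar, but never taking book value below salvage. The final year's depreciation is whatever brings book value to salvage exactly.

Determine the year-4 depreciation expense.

$9,302

Depreciable base = $59,207 − $5,400 = $53,807.
Year 1: DB = ⌊$59,207 × 125%/5⌋ = $14,801; SL = ⌊$53,807/5⌋ = $10,761 → take DB $14,801. Book value $44,406.
Year 2: DB = ⌊$44,406 × 125%/5⌋ = $11,101; SL = ⌊$39,006/4⌋ = $9,751 → take DB $11,101. Book value $33,305.
Year 3: DB = ⌊$33,305 × 125%/5⌋ = $8,326; SL = ⌊$27,905/3⌋ = $9,301 → take SL $9,301. Book value $24,004.
Year 4: DB = ⌊$24,004 × 125%/5⌋ = $6,001; SL = ⌊$18,604/2⌋ = $9,302 → take SL $9,302. Book value $14,702.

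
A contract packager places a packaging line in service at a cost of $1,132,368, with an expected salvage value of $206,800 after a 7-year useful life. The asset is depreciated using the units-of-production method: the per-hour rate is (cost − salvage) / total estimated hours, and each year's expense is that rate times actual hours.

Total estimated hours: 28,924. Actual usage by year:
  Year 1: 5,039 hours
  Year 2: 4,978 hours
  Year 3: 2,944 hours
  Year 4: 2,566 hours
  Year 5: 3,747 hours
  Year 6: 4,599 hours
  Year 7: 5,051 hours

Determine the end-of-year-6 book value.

$368,432

Depreciable base = $1,132,368 − $206,800 = $925,568.
Rate = $925,568 / 28,924 hours = $32 per hour.
Year 1: 5,039 × $32 = $161,248. Book value $971,120.
Year 2: 4,978 × $32 = $159,296. Book value $811,824.
Year 3: 2,944 × $32 = $94,208. Book value $717,616.
Year 4: 2,566 × $32 = $82,112. Book value $635,504.
Year 5: 3,747 × $32 = $119,904. Book value $515,600.
Year 6: 4,599 × $32 = $147,168. Book value $368,432.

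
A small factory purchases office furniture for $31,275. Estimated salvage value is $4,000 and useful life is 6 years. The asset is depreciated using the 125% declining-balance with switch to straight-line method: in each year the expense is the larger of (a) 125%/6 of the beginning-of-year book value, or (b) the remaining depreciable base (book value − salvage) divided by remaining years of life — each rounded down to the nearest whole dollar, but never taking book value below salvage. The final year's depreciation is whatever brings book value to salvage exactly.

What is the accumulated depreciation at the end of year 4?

Depreciable base = $31,275 − $4,000 = $27,275.
Year 1: DB = ⌊$31,275 × 125%/6⌋ = $6,515; SL = ⌊$27,275/6⌋ = $4,545 → take DB $6,515. Book value $24,760.
Year 2: DB = ⌊$24,760 × 125%/6⌋ = $5,158; SL = ⌊$20,760/5⌋ = $4,152 → take DB $5,158. Book value $19,602.
Year 3: DB = ⌊$19,602 × 125%/6⌋ = $4,083; SL = ⌊$15,602/4⌋ = $3,900 → take DB $4,083. Book value $15,519.
Year 4: DB = ⌊$15,519 × 125%/6⌋ = $3,233; SL = ⌊$11,519/3⌋ = $3,839 → take SL $3,839. Book value $11,680.
Accumulated through year 4 = $31,275 − $11,680 = $19,595.

$19,595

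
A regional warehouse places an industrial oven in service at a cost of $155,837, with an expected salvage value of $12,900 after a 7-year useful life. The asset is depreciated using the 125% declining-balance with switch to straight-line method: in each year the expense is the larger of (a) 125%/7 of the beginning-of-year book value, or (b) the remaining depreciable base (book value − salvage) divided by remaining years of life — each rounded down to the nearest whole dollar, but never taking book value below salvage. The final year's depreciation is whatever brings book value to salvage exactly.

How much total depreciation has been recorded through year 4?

$87,830

Depreciable base = $155,837 − $12,900 = $142,937.
Year 1: DB = ⌊$155,837 × 125%/7⌋ = $27,828; SL = ⌊$142,937/7⌋ = $20,419 → take DB $27,828. Book value $128,009.
Year 2: DB = ⌊$128,009 × 125%/7⌋ = $22,858; SL = ⌊$115,109/6⌋ = $19,184 → take DB $22,858. Book value $105,151.
Year 3: DB = ⌊$105,151 × 125%/7⌋ = $18,776; SL = ⌊$92,251/5⌋ = $18,450 → take DB $18,776. Book value $86,375.
Year 4: DB = ⌊$86,375 × 125%/7⌋ = $15,424; SL = ⌊$73,475/4⌋ = $18,368 → take SL $18,368. Book value $68,007.
Accumulated through year 4 = $155,837 − $68,007 = $87,830.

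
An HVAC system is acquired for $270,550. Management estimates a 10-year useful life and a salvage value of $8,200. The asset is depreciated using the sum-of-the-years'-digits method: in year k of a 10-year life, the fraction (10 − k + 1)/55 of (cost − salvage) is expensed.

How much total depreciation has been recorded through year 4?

$162,180

Depreciable base = $270,550 − $8,200 = $262,350.
Sum of the years' digits = 10+9+8+7+6+5+4+3+2+1 = 55.
Year 1: $262,350 × 10/55 = $47,700. Book value $222,850.
Year 2: $262,350 × 9/55 = $42,930. Book value $179,920.
Year 3: $262,350 × 8/55 = $38,160. Book value $141,760.
Year 4: $262,350 × 7/55 = $33,390. Book value $108,370.
Accumulated through year 4 = $270,550 − $108,370 = $162,180.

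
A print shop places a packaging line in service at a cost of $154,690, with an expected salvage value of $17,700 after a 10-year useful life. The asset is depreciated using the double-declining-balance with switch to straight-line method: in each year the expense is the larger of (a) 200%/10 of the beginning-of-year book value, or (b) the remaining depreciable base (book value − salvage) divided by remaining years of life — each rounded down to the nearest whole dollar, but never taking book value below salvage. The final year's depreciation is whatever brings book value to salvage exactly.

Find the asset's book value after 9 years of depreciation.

$20,764

Depreciable base = $154,690 − $17,700 = $136,990.
Year 1: DB = ⌊$154,690 × 200%/10⌋ = $30,938; SL = ⌊$136,990/10⌋ = $13,699 → take DB $30,938. Book value $123,752.
Year 2: DB = ⌊$123,752 × 200%/10⌋ = $24,750; SL = ⌊$106,052/9⌋ = $11,783 → take DB $24,750. Book value $99,002.
Year 3: DB = ⌊$99,002 × 200%/10⌋ = $19,800; SL = ⌊$81,302/8⌋ = $10,162 → take DB $19,800. Book value $79,202.
Year 4: DB = ⌊$79,202 × 200%/10⌋ = $15,840; SL = ⌊$61,502/7⌋ = $8,786 → take DB $15,840. Book value $63,362.
Year 5: DB = ⌊$63,362 × 200%/10⌋ = $12,672; SL = ⌊$45,662/6⌋ = $7,610 → take DB $12,672. Book value $50,690.
Year 6: DB = ⌊$50,690 × 200%/10⌋ = $10,138; SL = ⌊$32,990/5⌋ = $6,598 → take DB $10,138. Book value $40,552.
Year 7: DB = ⌊$40,552 × 200%/10⌋ = $8,110; SL = ⌊$22,852/4⌋ = $5,713 → take DB $8,110. Book value $32,442.
Year 8: DB = ⌊$32,442 × 200%/10⌋ = $6,488; SL = ⌊$14,742/3⌋ = $4,914 → take DB $6,488. Book value $25,954.
Year 9: DB = ⌊$25,954 × 200%/10⌋ = $5,190; SL = ⌊$8,254/2⌋ = $4,127 → take DB $5,190. Book value $20,764.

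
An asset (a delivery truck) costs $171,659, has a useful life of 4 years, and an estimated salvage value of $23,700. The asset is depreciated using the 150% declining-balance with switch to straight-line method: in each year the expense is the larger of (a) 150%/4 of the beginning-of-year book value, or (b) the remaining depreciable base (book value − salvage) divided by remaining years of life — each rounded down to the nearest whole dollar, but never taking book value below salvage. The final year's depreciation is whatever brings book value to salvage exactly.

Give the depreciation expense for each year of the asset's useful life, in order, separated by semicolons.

$64,372; $40,232; $25,145; $18,210

Depreciable base = $171,659 − $23,700 = $147,959.
Year 1: DB = ⌊$171,659 × 150%/4⌋ = $64,372; SL = ⌊$147,959/4⌋ = $36,989 → take DB $64,372. Book value $107,287.
Year 2: DB = ⌊$107,287 × 150%/4⌋ = $40,232; SL = ⌊$83,587/3⌋ = $27,862 → take DB $40,232. Book value $67,055.
Year 3: DB = ⌊$67,055 × 150%/4⌋ = $25,145; SL = ⌊$43,355/2⌋ = $21,677 → take DB $25,145. Book value $41,910.
Year 4 (final): $41,910 − $23,700 = $18,210. Book value $23,700.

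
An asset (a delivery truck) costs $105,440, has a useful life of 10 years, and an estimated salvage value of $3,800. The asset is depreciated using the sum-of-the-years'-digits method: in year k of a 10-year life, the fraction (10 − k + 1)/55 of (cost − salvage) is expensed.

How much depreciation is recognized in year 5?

Depreciable base = $105,440 − $3,800 = $101,640.
Sum of the years' digits = 10+9+8+7+6+5+4+3+2+1 = 55.
Year 1: $101,640 × 10/55 = $18,480. Book value $86,960.
Year 2: $101,640 × 9/55 = $16,632. Book value $70,328.
Year 3: $101,640 × 8/55 = $14,784. Book value $55,544.
Year 4: $101,640 × 7/55 = $12,936. Book value $42,608.
Year 5: $101,640 × 6/55 = $11,088. Book value $31,520.

$11,088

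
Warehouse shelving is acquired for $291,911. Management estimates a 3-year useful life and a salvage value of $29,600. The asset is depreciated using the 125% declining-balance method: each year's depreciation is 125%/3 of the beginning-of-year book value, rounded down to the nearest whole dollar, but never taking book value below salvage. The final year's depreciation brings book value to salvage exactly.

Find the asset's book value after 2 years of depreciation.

Depreciable base = $291,911 − $29,600 = $262,311.
Year 1: ⌊$291,911 × 125%/3⌋ = $121,629. Book value $170,282.
Year 2: ⌊$170,282 × 125%/3⌋ = $70,950. Book value $99,332.

$99,332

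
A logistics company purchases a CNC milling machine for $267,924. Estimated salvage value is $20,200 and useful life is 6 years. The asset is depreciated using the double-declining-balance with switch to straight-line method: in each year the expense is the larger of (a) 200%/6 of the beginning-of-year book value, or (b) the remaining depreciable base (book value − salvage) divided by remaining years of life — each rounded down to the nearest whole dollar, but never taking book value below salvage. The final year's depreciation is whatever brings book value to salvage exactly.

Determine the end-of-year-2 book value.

$119,078

Depreciable base = $267,924 − $20,200 = $247,724.
Year 1: DB = ⌊$267,924 × 200%/6⌋ = $89,308; SL = ⌊$247,724/6⌋ = $41,287 → take DB $89,308. Book value $178,616.
Year 2: DB = ⌊$178,616 × 200%/6⌋ = $59,538; SL = ⌊$158,416/5⌋ = $31,683 → take DB $59,538. Book value $119,078.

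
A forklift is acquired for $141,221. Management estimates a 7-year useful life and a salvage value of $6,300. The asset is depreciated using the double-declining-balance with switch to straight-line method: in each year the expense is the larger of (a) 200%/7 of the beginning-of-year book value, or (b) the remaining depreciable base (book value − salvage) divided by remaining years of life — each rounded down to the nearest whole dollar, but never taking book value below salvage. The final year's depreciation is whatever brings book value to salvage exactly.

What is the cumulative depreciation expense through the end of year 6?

Depreciable base = $141,221 − $6,300 = $134,921.
Year 1: DB = ⌊$141,221 × 200%/7⌋ = $40,348; SL = ⌊$134,921/7⌋ = $19,274 → take DB $40,348. Book value $100,873.
Year 2: DB = ⌊$100,873 × 200%/7⌋ = $28,820; SL = ⌊$94,573/6⌋ = $15,762 → take DB $28,820. Book value $72,053.
Year 3: DB = ⌊$72,053 × 200%/7⌋ = $20,586; SL = ⌊$65,753/5⌋ = $13,150 → take DB $20,586. Book value $51,467.
Year 4: DB = ⌊$51,467 × 200%/7⌋ = $14,704; SL = ⌊$45,167/4⌋ = $11,291 → take DB $14,704. Book value $36,763.
Year 5: DB = ⌊$36,763 × 200%/7⌋ = $10,503; SL = ⌊$30,463/3⌋ = $10,154 → take DB $10,503. Book value $26,260.
Year 6: DB = ⌊$26,260 × 200%/7⌋ = $7,502; SL = ⌊$19,960/2⌋ = $9,980 → take SL $9,980. Book value $16,280.
Accumulated through year 6 = $141,221 − $16,280 = $124,941.

$124,941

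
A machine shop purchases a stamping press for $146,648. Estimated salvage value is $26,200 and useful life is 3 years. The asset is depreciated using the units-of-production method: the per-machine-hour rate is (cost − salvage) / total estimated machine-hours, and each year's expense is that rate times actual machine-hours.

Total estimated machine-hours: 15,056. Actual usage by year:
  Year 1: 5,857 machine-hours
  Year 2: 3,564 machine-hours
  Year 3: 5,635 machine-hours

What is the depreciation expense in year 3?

$45,080

Depreciable base = $146,648 − $26,200 = $120,448.
Rate = $120,448 / 15,056 machine-hours = $8 per machine-hour.
Year 1: 5,857 × $8 = $46,856. Book value $99,792.
Year 2: 3,564 × $8 = $28,512. Book value $71,280.
Year 3: 5,635 × $8 = $45,080. Book value $26,200.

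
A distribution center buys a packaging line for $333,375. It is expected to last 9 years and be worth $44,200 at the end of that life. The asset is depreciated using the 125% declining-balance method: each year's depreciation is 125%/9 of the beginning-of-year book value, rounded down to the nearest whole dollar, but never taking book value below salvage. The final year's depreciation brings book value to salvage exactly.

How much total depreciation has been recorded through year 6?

$197,452

Depreciable base = $333,375 − $44,200 = $289,175.
Year 1: ⌊$333,375 × 125%/9⌋ = $46,302. Book value $287,073.
Year 2: ⌊$287,073 × 125%/9⌋ = $39,871. Book value $247,202.
Year 3: ⌊$247,202 × 125%/9⌋ = $34,333. Book value $212,869.
Year 4: ⌊$212,869 × 125%/9⌋ = $29,565. Book value $183,304.
Year 5: ⌊$183,304 × 125%/9⌋ = $25,458. Book value $157,846.
Year 6: ⌊$157,846 × 125%/9⌋ = $21,923. Book value $135,923.
Accumulated through year 6 = $333,375 − $135,923 = $197,452.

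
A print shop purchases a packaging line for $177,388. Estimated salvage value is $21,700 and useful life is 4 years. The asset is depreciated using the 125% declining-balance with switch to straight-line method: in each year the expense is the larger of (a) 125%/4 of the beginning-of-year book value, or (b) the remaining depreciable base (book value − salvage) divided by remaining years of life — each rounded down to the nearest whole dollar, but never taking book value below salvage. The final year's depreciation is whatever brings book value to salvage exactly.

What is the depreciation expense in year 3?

$31,072

Depreciable base = $177,388 − $21,700 = $155,688.
Year 1: DB = ⌊$177,388 × 125%/4⌋ = $55,433; SL = ⌊$155,688/4⌋ = $38,922 → take DB $55,433. Book value $121,955.
Year 2: DB = ⌊$121,955 × 125%/4⌋ = $38,110; SL = ⌊$100,255/3⌋ = $33,418 → take DB $38,110. Book value $83,845.
Year 3: DB = ⌊$83,845 × 125%/4⌋ = $26,201; SL = ⌊$62,145/2⌋ = $31,072 → take SL $31,072. Book value $52,773.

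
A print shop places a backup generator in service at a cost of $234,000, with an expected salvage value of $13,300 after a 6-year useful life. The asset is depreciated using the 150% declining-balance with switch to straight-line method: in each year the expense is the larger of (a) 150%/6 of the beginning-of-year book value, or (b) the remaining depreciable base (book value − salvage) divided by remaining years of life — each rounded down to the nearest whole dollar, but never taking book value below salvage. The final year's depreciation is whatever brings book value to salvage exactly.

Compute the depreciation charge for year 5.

Depreciable base = $234,000 − $13,300 = $220,700.
Year 1: DB = ⌊$234,000 × 150%/6⌋ = $58,500; SL = ⌊$220,700/6⌋ = $36,783 → take DB $58,500. Book value $175,500.
Year 2: DB = ⌊$175,500 × 150%/6⌋ = $43,875; SL = ⌊$162,200/5⌋ = $32,440 → take DB $43,875. Book value $131,625.
Year 3: DB = ⌊$131,625 × 150%/6⌋ = $32,906; SL = ⌊$118,325/4⌋ = $29,581 → take DB $32,906. Book value $98,719.
Year 4: DB = ⌊$98,719 × 150%/6⌋ = $24,679; SL = ⌊$85,419/3⌋ = $28,473 → take SL $28,473. Book value $70,246.
Year 5: DB = ⌊$70,246 × 150%/6⌋ = $17,561; SL = ⌊$56,946/2⌋ = $28,473 → take SL $28,473. Book value $41,773.

$28,473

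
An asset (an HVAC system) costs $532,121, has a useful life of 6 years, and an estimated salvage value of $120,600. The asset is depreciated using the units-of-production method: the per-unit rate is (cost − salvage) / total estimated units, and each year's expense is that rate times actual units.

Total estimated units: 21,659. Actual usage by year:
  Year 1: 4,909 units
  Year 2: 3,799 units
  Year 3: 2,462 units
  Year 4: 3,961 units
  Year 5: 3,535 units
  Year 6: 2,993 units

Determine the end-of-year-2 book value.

Depreciable base = $532,121 − $120,600 = $411,521.
Rate = $411,521 / 21,659 units = $19 per unit.
Year 1: 4,909 × $19 = $93,271. Book value $438,850.
Year 2: 3,799 × $19 = $72,181. Book value $366,669.

$366,669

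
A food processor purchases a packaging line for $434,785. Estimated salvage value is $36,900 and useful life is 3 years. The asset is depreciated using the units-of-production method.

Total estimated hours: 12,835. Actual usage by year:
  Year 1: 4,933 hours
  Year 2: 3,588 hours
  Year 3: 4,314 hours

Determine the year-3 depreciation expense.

$133,734

Depreciable base = $434,785 − $36,900 = $397,885.
Rate = $397,885 / 12,835 hours = $31 per hour.
Year 1: 4,933 × $31 = $152,923. Book value $281,862.
Year 2: 3,588 × $31 = $111,228. Book value $170,634.
Year 3: 4,314 × $31 = $133,734. Book value $36,900.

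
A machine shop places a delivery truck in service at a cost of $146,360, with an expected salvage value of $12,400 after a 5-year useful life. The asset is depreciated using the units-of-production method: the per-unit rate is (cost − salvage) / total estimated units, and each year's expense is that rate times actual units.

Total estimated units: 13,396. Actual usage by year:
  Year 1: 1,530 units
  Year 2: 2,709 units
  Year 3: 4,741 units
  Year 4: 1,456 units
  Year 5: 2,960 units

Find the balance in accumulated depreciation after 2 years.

$42,390

Depreciable base = $146,360 − $12,400 = $133,960.
Rate = $133,960 / 13,396 units = $10 per unit.
Year 1: 1,530 × $10 = $15,300. Book value $131,060.
Year 2: 2,709 × $10 = $27,090. Book value $103,970.
Accumulated through year 2 = $146,360 − $103,970 = $42,390.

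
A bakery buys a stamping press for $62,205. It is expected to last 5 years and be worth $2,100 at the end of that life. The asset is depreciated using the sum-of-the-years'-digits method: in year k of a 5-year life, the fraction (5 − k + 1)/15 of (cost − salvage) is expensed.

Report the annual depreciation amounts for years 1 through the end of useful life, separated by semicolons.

$20,035; $16,028; $12,021; $8,014; $4,007

Depreciable base = $62,205 − $2,100 = $60,105.
Sum of the years' digits = 5+4+3+2+1 = 15.
Year 1: $60,105 × 5/15 = $20,035. Book value $42,170.
Year 2: $60,105 × 4/15 = $16,028. Book value $26,142.
Year 3: $60,105 × 3/15 = $12,021. Book value $14,121.
Year 4: $60,105 × 2/15 = $8,014. Book value $6,107.
Year 5: $60,105 × 1/15 = $4,007. Book value $2,100.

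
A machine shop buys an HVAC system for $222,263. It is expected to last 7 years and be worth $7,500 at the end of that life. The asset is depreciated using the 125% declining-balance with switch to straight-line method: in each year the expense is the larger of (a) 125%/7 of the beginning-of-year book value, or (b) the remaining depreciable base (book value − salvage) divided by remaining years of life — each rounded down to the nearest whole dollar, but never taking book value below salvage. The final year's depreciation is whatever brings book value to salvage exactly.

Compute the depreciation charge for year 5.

Depreciable base = $222,263 − $7,500 = $214,763.
Year 1: DB = ⌊$222,263 × 125%/7⌋ = $39,689; SL = ⌊$214,763/7⌋ = $30,680 → take DB $39,689. Book value $182,574.
Year 2: DB = ⌊$182,574 × 125%/7⌋ = $32,602; SL = ⌊$175,074/6⌋ = $29,179 → take DB $32,602. Book value $149,972.
Year 3: DB = ⌊$149,972 × 125%/7⌋ = $26,780; SL = ⌊$142,472/5⌋ = $28,494 → take SL $28,494. Book value $121,478.
Year 4: DB = ⌊$121,478 × 125%/7⌋ = $21,692; SL = ⌊$113,978/4⌋ = $28,494 → take SL $28,494. Book value $92,984.
Year 5: DB = ⌊$92,984 × 125%/7⌋ = $16,604; SL = ⌊$85,484/3⌋ = $28,494 → take SL $28,494. Book value $64,490.

$28,494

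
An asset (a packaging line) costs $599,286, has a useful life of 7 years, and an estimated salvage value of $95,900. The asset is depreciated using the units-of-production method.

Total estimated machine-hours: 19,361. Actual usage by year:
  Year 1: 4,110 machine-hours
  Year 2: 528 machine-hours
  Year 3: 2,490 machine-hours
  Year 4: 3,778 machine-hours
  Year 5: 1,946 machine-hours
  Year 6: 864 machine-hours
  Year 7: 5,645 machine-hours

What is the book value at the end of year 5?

$265,134

Depreciable base = $599,286 − $95,900 = $503,386.
Rate = $503,386 / 19,361 machine-hours = $26 per machine-hour.
Year 1: 4,110 × $26 = $106,860. Book value $492,426.
Year 2: 528 × $26 = $13,728. Book value $478,698.
Year 3: 2,490 × $26 = $64,740. Book value $413,958.
Year 4: 3,778 × $26 = $98,228. Book value $315,730.
Year 5: 1,946 × $26 = $50,596. Book value $265,134.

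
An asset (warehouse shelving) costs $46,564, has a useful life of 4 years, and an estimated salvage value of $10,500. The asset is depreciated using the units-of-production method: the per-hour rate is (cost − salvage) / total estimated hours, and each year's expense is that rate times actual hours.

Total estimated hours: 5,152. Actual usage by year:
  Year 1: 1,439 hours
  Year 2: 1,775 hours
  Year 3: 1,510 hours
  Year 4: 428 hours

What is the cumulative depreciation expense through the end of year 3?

Depreciable base = $46,564 − $10,500 = $36,064.
Rate = $36,064 / 5,152 hours = $7 per hour.
Year 1: 1,439 × $7 = $10,073. Book value $36,491.
Year 2: 1,775 × $7 = $12,425. Book value $24,066.
Year 3: 1,510 × $7 = $10,570. Book value $13,496.
Accumulated through year 3 = $46,564 − $13,496 = $33,068.

$33,068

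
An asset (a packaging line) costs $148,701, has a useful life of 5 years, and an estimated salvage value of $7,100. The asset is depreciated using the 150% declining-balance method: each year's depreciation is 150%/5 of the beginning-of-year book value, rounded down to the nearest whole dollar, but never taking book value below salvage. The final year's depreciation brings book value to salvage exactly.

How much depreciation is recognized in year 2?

$31,227

Depreciable base = $148,701 − $7,100 = $141,601.
Year 1: ⌊$148,701 × 150%/5⌋ = $44,610. Book value $104,091.
Year 2: ⌊$104,091 × 150%/5⌋ = $31,227. Book value $72,864.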